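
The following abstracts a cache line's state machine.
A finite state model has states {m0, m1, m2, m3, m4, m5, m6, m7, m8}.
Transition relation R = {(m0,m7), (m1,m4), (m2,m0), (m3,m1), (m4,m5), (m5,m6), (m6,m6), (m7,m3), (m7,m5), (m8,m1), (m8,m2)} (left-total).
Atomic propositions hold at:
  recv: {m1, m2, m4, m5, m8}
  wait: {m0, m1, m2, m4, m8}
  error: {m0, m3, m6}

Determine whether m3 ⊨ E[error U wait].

Yes

E[error U wait]: least fixpoint, start Z0 = Sat(wait) = {m0, m1, m2, m4, m8}, add states in Sat(error) with some successor in Z. Z1 = {m0, m1, m2, m3, m4, m8}; fixed.
Sat(E[error U wait]) = {m0, m1, m2, m3, m4, m8}
m3 ∈ Sat(E[error U wait]) = {m0, m1, m2, m3, m4, m8}, so the formula holds at m3.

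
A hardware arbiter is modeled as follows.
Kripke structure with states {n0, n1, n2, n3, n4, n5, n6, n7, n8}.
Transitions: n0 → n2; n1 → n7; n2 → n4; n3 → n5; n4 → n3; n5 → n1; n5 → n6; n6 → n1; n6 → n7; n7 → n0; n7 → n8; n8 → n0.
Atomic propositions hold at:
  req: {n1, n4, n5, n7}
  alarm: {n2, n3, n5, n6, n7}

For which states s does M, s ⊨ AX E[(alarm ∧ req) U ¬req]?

{n0, n1, n3, n4, n7, n8}

Sat(alarm ∧ req) = {n5, n7}
Sat(¬req) = {n0, n2, n3, n6, n8}
E[(alarm ∧ req) U ¬req]: least fixpoint, start Z0 = Sat(¬req) = {n0, n2, n3, n6, n8}, add states in Sat(alarm ∧ req) with some successor in Z. Z1 = {n0, n2, n3, n5, n6, n7, n8}; fixed.
Sat(E[(alarm ∧ req) U ¬req]) = {n0, n2, n3, n5, n6, n7, n8}
Sat(AX E[(alarm ∧ req) U ¬req]) = {s : every successor in {n0, n2, n3, n5, n6, n7, n8}} = {n0, n1, n3, n4, n7, n8}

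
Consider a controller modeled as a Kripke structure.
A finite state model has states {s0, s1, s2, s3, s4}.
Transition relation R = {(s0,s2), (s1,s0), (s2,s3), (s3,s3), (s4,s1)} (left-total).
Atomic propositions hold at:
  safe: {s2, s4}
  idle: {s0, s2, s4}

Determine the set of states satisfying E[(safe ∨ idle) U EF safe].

Sat(safe ∨ idle) = {s0, s2, s4}
EF safe: least fixpoint, start Z0 = {s2, s4}, add states with some successor in Z. Z1 = {s0, s2, s4}; Z2 = {s0, s1, s2, s4}; fixed.
Sat(EF safe) = {s0, s1, s2, s4}
E[(safe ∨ idle) U EF safe]: least fixpoint, start Z0 = Sat(EF safe) = {s0, s1, s2, s4}, add states in Sat(safe ∨ idle) with some successor in Z. Already a fixed point.
Sat(E[(safe ∨ idle) U EF safe]) = {s0, s1, s2, s4}

{s0, s1, s2, s4}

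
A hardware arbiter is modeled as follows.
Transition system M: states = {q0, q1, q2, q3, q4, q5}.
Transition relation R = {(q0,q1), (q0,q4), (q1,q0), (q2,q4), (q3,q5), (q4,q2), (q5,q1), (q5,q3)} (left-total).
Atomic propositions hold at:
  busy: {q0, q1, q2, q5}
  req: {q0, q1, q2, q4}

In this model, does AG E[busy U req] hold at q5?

No

E[busy U req]: least fixpoint, start Z0 = Sat(req) = {q0, q1, q2, q4}, add states in Sat(busy) with some successor in Z. Z1 = {q0, q1, q2, q4, q5}; fixed.
Sat(E[busy U req]) = {q0, q1, q2, q4, q5}
AG E[busy U req]: greatest fixpoint, start Z0 = {q0, q1, q2, q4, q5}, keep only states in Sat with every successor in Z. Z1 = {q0, q1, q2, q4}; fixed.
Sat(AG E[busy U req]) = {q0, q1, q2, q4}
q5 ∉ Sat(AG E[busy U req]) = {q0, q1, q2, q4}, so the formula does not hold at q5.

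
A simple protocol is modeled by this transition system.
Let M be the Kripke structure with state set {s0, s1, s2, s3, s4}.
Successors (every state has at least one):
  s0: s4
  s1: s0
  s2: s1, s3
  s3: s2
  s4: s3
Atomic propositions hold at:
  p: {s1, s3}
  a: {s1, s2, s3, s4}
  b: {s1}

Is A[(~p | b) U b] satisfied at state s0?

Sat(~p) = {s0, s2, s4}
Sat(~p | b) = {s0, s1, s2, s4}
A[(~p | b) U b]: least fixpoint, start Z0 = Sat(b) = {s1}, add states in Sat(~p | b) with every successor in Z. Already a fixed point.
Sat(A[(~p | b) U b]) = {s1}
s0 ∉ Sat(A[(~p | b) U b]) = {s1}, so the formula does not hold at s0.

No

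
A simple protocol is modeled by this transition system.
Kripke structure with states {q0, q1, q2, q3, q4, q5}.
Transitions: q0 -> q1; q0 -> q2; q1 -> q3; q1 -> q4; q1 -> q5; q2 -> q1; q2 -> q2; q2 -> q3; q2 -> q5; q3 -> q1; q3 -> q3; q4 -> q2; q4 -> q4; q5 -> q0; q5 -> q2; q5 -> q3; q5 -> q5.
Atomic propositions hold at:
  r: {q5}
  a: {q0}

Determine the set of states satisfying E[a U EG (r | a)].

{q5}

Sat(r | a) = {q0, q5}
EG (r | a): greatest fixpoint, start Z0 = {q0, q5}, keep only states in Sat with some successor in Z. Z1 = {q5}; fixed.
Sat(EG (r | a)) = {q5}
E[a U EG (r | a)]: least fixpoint, start Z0 = Sat(EG (r | a)) = {q5}, add states in Sat(a) with some successor in Z. Already a fixed point.
Sat(E[a U EG (r | a)]) = {q5}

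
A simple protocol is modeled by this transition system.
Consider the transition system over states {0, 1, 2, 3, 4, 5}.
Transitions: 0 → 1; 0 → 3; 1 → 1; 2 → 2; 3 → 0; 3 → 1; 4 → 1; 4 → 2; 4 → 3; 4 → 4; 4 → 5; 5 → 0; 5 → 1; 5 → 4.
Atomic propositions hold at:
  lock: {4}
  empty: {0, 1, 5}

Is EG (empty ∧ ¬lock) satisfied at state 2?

No

Sat(¬lock) = {0, 1, 2, 3, 5}
Sat(empty ∧ ¬lock) = {0, 1, 5}
EG (empty ∧ ¬lock): greatest fixpoint, start Z0 = {0, 1, 5}, keep only states in Sat with some successor in Z. Already a fixed point.
Sat(EG (empty ∧ ¬lock)) = {0, 1, 5}
2 ∉ Sat(EG (empty ∧ ¬lock)) = {0, 1, 5}, so the formula does not hold at 2.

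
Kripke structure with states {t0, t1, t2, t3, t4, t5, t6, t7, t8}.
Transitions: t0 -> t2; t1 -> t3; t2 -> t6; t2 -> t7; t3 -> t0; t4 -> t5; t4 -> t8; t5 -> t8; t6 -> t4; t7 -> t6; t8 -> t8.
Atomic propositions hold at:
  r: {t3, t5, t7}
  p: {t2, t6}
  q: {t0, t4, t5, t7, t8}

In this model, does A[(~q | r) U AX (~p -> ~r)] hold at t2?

Yes

Sat(~q) = {t1, t2, t3, t6}
Sat(~q | r) = {t1, t2, t3, t5, t6, t7}
Sat(~p) = {t0, t1, t3, t4, t5, t7, t8}
Sat(~r) = {t0, t1, t2, t4, t6, t8}
Sat(~p -> ~r) = {t0, t1, t2, t4, t6, t8}
Sat(AX (~p -> ~r)) = {s : every successor in {t0, t1, t2, t4, t6, t8}} = {t0, t3, t5, t6, t7, t8}
A[(~q | r) U AX (~p -> ~r)]: least fixpoint, start Z0 = Sat(AX (~p -> ~r)) = {t0, t3, t5, t6, t7, t8}, add states in Sat(~q | r) with every successor in Z. Z1 = {t0, t1, t2, t3, t5, t6, t7, t8}; fixed.
Sat(A[(~q | r) U AX (~p -> ~r)]) = {t0, t1, t2, t3, t5, t6, t7, t8}
t2 ∈ Sat(A[(~q | r) U AX (~p -> ~r)]) = {t0, t1, t2, t3, t5, t6, t7, t8}, so the formula holds at t2.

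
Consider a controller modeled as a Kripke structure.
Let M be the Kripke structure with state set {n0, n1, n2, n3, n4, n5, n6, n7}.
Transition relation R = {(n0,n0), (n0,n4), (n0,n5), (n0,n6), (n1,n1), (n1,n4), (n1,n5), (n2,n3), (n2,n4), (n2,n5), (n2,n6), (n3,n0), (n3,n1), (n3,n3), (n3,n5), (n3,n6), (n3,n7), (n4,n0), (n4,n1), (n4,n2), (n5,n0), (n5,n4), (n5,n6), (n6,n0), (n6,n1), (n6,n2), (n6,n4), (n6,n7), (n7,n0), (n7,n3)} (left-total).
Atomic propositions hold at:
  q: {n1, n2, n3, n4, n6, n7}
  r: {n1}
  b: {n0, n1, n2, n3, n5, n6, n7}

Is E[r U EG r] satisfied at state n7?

EG r: greatest fixpoint, start Z0 = {n1}, keep only states in Sat with some successor in Z. Already a fixed point.
Sat(EG r) = {n1}
E[r U EG r]: least fixpoint, start Z0 = Sat(EG r) = {n1}, add states in Sat(r) with some successor in Z. Already a fixed point.
Sat(E[r U EG r]) = {n1}
n7 ∉ Sat(E[r U EG r]) = {n1}, so the formula does not hold at n7.

No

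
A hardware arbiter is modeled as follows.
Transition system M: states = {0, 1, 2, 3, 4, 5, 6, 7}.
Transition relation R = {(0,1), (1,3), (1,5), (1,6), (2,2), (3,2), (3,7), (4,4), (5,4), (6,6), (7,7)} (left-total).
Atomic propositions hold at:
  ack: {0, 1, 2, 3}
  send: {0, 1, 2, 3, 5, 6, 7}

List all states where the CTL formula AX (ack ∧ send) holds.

Sat(ack ∧ send) = {0, 1, 2, 3}
Sat(AX (ack ∧ send)) = {s : every successor in {0, 1, 2, 3}} = {0, 2}

{0, 2}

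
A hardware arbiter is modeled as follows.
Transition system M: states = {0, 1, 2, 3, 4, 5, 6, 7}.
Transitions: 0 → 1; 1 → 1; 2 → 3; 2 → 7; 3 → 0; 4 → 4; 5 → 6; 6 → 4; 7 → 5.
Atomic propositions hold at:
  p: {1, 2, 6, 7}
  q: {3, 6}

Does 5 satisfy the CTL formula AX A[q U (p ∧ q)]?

Sat(p ∧ q) = {6}
A[q U (p ∧ q)]: least fixpoint, start Z0 = Sat((p ∧ q)) = {6}, add states in Sat(q) with every successor in Z. Already a fixed point.
Sat(A[q U (p ∧ q)]) = {6}
Sat(AX A[q U (p ∧ q)]) = {s : every successor in {6}} = {5}
5 ∈ Sat(AX A[q U (p ∧ q)]) = {5}, so the formula holds at 5.

Yes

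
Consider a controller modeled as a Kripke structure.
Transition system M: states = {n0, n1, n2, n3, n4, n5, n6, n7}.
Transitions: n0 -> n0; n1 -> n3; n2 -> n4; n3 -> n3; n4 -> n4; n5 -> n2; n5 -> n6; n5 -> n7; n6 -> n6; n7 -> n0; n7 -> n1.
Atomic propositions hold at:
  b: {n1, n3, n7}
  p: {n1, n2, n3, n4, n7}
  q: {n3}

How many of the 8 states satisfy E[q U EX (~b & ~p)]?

4

Sat(~b) = {n0, n2, n4, n5, n6}
Sat(~p) = {n0, n5, n6}
Sat(~b & ~p) = {n0, n5, n6}
Sat(EX (~b & ~p)) = {s : some successor in {n0, n5, n6}} = {n0, n5, n6, n7}
E[q U EX (~b & ~p)]: least fixpoint, start Z0 = Sat(EX (~b & ~p)) = {n0, n5, n6, n7}, add states in Sat(q) with some successor in Z. Already a fixed point.
Sat(E[q U EX (~b & ~p)]) = {n0, n5, n6, n7}
|Sat(E[q U EX (~b & ~p)])| = |{n0, n5, n6, n7}| = 4.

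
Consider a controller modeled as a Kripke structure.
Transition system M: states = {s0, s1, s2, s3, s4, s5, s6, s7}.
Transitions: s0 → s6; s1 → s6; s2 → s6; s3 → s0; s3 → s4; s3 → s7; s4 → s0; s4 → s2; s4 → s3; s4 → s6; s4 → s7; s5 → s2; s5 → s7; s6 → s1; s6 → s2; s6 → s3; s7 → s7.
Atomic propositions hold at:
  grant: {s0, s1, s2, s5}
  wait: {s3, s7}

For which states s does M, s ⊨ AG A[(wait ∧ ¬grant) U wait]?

Sat(¬grant) = {s3, s4, s6, s7}
Sat(wait ∧ ¬grant) = {s3, s7}
A[(wait ∧ ¬grant) U wait]: least fixpoint, start Z0 = Sat(wait) = {s3, s7}, add states in Sat(wait ∧ ¬grant) with every successor in Z. Already a fixed point.
Sat(A[(wait ∧ ¬grant) U wait]) = {s3, s7}
AG A[(wait ∧ ¬grant) U wait]: greatest fixpoint, start Z0 = {s3, s7}, keep only states in Sat with every successor in Z. Z1 = {s7}; fixed.
Sat(AG A[(wait ∧ ¬grant) U wait]) = {s7}

{s7}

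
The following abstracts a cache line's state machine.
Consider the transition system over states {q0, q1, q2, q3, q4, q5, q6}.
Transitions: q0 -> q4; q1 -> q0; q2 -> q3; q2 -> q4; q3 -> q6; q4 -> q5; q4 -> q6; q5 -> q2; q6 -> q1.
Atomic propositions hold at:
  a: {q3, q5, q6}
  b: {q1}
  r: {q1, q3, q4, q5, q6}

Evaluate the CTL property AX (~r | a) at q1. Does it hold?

Yes

Sat(~r) = {q0, q2}
Sat(~r | a) = {q0, q2, q3, q5, q6}
Sat(AX (~r | a)) = {s : every successor in {q0, q2, q3, q5, q6}} = {q1, q3, q4, q5}
q1 ∈ Sat(AX (~r | a)) = {q1, q3, q4, q5}, so the formula holds at q1.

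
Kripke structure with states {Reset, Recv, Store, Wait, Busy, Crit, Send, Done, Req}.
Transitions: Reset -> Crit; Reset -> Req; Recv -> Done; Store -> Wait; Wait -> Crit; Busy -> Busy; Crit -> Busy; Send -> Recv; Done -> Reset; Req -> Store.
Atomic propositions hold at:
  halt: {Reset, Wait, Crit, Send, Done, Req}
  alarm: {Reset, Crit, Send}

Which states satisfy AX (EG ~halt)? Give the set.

Sat(~halt) = {Recv, Store, Busy}
EG ~halt: greatest fixpoint, start Z0 = {Recv, Store, Busy}, keep only states in Sat with some successor in Z. Z1 = {Busy}; fixed.
Sat(EG ~halt) = {Busy}
Sat(AX (EG ~halt)) = {s : every successor in {Busy}} = {Busy, Crit}

{Busy, Crit}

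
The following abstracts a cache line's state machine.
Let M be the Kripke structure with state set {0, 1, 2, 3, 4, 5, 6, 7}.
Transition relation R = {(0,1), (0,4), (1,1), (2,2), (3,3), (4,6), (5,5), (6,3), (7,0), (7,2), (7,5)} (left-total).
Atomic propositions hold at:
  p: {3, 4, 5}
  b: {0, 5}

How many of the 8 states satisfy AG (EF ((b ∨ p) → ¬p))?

Sat(b ∨ p) = {0, 3, 4, 5}
Sat(¬p) = {0, 1, 2, 6, 7}
Sat((b ∨ p) → ¬p) = {0, 1, 2, 6, 7}
EF ((b ∨ p) → ¬p): least fixpoint, start Z0 = {0, 1, 2, 6, 7}, add states with some successor in Z. Z1 = {0, 1, 2, 4, 6, 7}; fixed.
Sat(EF ((b ∨ p) → ¬p)) = {0, 1, 2, 4, 6, 7}
AG (EF ((b ∨ p) → ¬p)): greatest fixpoint, start Z0 = {0, 1, 2, 4, 6, 7}, keep only states in Sat with every successor in Z. Z1 = {0, 1, 2, 4}; Z2 = {0, 1, 2}; Z3 = {1, 2}; fixed.
Sat(AG (EF ((b ∨ p) → ¬p))) = {1, 2}
|Sat(AG (EF ((b ∨ p) → ¬p)))| = |{1, 2}| = 2.

2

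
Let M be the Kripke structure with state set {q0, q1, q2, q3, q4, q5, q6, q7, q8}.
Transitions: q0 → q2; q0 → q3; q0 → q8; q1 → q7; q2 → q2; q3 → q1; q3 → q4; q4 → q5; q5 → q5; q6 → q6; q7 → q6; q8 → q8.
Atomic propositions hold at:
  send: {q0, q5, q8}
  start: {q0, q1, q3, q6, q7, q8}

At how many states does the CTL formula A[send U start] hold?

A[send U start]: least fixpoint, start Z0 = Sat(start) = {q0, q1, q3, q6, q7, q8}, add states in Sat(send) with every successor in Z. Already a fixed point.
Sat(A[send U start]) = {q0, q1, q3, q6, q7, q8}
|Sat(A[send U start])| = |{q0, q1, q3, q6, q7, q8}| = 6.

6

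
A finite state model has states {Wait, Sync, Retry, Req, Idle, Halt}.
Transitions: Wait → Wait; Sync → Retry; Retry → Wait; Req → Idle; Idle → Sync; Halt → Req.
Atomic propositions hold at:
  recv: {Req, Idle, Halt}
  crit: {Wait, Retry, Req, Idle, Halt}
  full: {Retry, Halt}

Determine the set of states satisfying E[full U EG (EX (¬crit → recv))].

{Wait, Sync, Retry}

Sat(¬crit) = {Sync}
Sat(¬crit → recv) = {Wait, Retry, Req, Idle, Halt}
Sat(EX (¬crit → recv)) = {s : some successor in {Wait, Retry, Req, Idle, Halt}} = {Wait, Sync, Retry, Req, Halt}
EG (EX (¬crit → recv)): greatest fixpoint, start Z0 = {Wait, Sync, Retry, Req, Halt}, keep only states in Sat with some successor in Z. Z1 = {Wait, Sync, Retry, Halt}; Z2 = {Wait, Sync, Retry}; fixed.
Sat(EG (EX (¬crit → recv))) = {Wait, Sync, Retry}
E[full U EG (EX (¬crit → recv))]: least fixpoint, start Z0 = Sat(EG (EX (¬crit → recv))) = {Wait, Sync, Retry}, add states in Sat(full) with some successor in Z. Already a fixed point.
Sat(E[full U EG (EX (¬crit → recv))]) = {Wait, Sync, Retry}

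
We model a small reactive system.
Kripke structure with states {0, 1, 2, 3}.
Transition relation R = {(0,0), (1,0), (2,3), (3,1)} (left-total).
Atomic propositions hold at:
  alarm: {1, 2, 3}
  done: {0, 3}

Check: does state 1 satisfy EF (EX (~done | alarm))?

No

Sat(~done) = {1, 2}
Sat(~done | alarm) = {1, 2, 3}
Sat(EX (~done | alarm)) = {s : some successor in {1, 2, 3}} = {2, 3}
EF (EX (~done | alarm)): least fixpoint, start Z0 = {2, 3}, add states with some successor in Z. Already a fixed point.
Sat(EF (EX (~done | alarm))) = {2, 3}
1 ∉ Sat(EF (EX (~done | alarm))) = {2, 3}, so the formula does not hold at 1.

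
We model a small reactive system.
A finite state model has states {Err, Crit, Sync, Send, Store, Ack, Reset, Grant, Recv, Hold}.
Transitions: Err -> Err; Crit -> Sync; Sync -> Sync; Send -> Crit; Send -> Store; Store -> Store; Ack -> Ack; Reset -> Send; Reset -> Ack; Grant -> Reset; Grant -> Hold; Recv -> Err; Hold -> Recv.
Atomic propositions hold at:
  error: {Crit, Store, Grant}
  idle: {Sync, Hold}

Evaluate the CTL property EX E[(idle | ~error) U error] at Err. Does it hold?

Sat(~error) = {Err, Sync, Send, Ack, Reset, Recv, Hold}
Sat(idle | ~error) = {Err, Sync, Send, Ack, Reset, Recv, Hold}
E[(idle | ~error) U error]: least fixpoint, start Z0 = Sat(error) = {Crit, Store, Grant}, add states in Sat(idle | ~error) with some successor in Z. Z1 = {Crit, Send, Store, Grant}; Z2 = {Crit, Send, Store, Reset, Grant}; fixed.
Sat(E[(idle | ~error) U error]) = {Crit, Send, Store, Reset, Grant}
Sat(EX E[(idle | ~error) U error]) = {s : some successor in {Crit, Send, Store, Reset, Grant}} = {Send, Store, Reset, Grant}
Err ∉ Sat(EX E[(idle | ~error) U error]) = {Send, Store, Reset, Grant}, so the formula does not hold at Err.

No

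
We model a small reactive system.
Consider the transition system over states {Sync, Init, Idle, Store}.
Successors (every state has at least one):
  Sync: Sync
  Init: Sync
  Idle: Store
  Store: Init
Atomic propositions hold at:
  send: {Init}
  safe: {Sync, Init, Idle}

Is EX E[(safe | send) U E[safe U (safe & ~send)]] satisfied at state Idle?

Sat(safe | send) = {Sync, Init, Idle}
Sat(~send) = {Sync, Idle, Store}
Sat(safe & ~send) = {Sync, Idle}
E[safe U (safe & ~send)]: least fixpoint, start Z0 = Sat((safe & ~send)) = {Sync, Idle}, add states in Sat(safe) with some successor in Z. Z1 = {Sync, Init, Idle}; fixed.
Sat(E[safe U (safe & ~send)]) = {Sync, Init, Idle}
E[(safe | send) U E[safe U (safe & ~send)]]: least fixpoint, start Z0 = Sat(E[safe U (safe & ~send)]) = {Sync, Init, Idle}, add states in Sat(safe | send) with some successor in Z. Already a fixed point.
Sat(E[(safe | send) U E[safe U (safe & ~send)]]) = {Sync, Init, Idle}
Sat(EX E[(safe | send) U E[safe U (safe & ~send)]]) = {s : some successor in {Sync, Init, Idle}} = {Sync, Init, Store}
Idle ∉ Sat(EX E[(safe | send) U E[safe U (safe & ~send)]]) = {Sync, Init, Store}, so the formula does not hold at Idle.

No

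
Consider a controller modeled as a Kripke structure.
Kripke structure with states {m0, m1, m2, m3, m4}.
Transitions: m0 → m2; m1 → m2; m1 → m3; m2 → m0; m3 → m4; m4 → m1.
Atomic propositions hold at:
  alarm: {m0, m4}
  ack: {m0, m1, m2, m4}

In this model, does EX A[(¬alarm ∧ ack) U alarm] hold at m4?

Sat(¬alarm) = {m1, m2, m3}
Sat(¬alarm ∧ ack) = {m1, m2}
A[(¬alarm ∧ ack) U alarm]: least fixpoint, start Z0 = Sat(alarm) = {m0, m4}, add states in Sat(¬alarm ∧ ack) with every successor in Z. Z1 = {m0, m2, m4}; fixed.
Sat(A[(¬alarm ∧ ack) U alarm]) = {m0, m2, m4}
Sat(EX A[(¬alarm ∧ ack) U alarm]) = {s : some successor in {m0, m2, m4}} = {m0, m1, m2, m3}
m4 ∉ Sat(EX A[(¬alarm ∧ ack) U alarm]) = {m0, m1, m2, m3}, so the formula does not hold at m4.

No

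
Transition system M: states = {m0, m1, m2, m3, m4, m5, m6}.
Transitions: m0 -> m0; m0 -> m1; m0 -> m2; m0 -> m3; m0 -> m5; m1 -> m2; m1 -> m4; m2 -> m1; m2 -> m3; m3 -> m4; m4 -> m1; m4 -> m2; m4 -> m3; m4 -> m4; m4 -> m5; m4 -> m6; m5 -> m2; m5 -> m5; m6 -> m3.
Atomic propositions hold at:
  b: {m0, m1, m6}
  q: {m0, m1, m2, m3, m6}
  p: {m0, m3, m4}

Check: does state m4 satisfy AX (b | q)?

Sat(b | q) = {m0, m1, m2, m3, m6}
Sat(AX (b | q)) = {s : every successor in {m0, m1, m2, m3, m6}} = {m2, m6}
m4 ∉ Sat(AX (b | q)) = {m2, m6}, so the formula does not hold at m4.

No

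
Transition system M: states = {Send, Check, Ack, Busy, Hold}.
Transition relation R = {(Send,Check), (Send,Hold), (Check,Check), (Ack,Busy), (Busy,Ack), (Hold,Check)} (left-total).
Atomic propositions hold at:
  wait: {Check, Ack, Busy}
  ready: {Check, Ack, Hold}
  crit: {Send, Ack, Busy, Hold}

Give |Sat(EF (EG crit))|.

2

EG crit: greatest fixpoint, start Z0 = {Send, Ack, Busy, Hold}, keep only states in Sat with some successor in Z. Z1 = {Send, Ack, Busy}; Z2 = {Ack, Busy}; fixed.
Sat(EG crit) = {Ack, Busy}
EF (EG crit): least fixpoint, start Z0 = {Ack, Busy}, add states with some successor in Z. Already a fixed point.
Sat(EF (EG crit)) = {Ack, Busy}
|Sat(EF (EG crit))| = |{Ack, Busy}| = 2.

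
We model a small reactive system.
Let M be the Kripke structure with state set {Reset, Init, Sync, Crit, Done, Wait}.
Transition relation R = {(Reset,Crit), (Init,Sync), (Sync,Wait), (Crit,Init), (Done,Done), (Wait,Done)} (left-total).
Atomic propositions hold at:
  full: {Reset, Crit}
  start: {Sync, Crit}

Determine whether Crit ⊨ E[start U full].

Yes

E[start U full]: least fixpoint, start Z0 = Sat(full) = {Reset, Crit}, add states in Sat(start) with some successor in Z. Already a fixed point.
Sat(E[start U full]) = {Reset, Crit}
Crit ∈ Sat(E[start U full]) = {Reset, Crit}, so the formula holds at Crit.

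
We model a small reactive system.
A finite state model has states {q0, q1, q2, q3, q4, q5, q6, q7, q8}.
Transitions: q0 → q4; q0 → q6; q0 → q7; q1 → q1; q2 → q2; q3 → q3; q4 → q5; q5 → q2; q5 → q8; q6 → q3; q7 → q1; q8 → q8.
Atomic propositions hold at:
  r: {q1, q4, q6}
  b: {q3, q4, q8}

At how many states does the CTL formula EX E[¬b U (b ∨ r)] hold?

8

Sat(¬b) = {q0, q1, q2, q5, q6, q7}
Sat(b ∨ r) = {q1, q3, q4, q6, q8}
E[¬b U (b ∨ r)]: least fixpoint, start Z0 = Sat((b ∨ r)) = {q1, q3, q4, q6, q8}, add states in Sat(¬b) with some successor in Z. Z1 = {q0, q1, q3, q4, q5, q6, q7, q8}; fixed.
Sat(E[¬b U (b ∨ r)]) = {q0, q1, q3, q4, q5, q6, q7, q8}
Sat(EX E[¬b U (b ∨ r)]) = {s : some successor in {q0, q1, q3, q4, q5, q6, q7, q8}} = {q0, q1, q3, q4, q5, q6, q7, q8}
|Sat(EX E[¬b U (b ∨ r)])| = |{q0, q1, q3, q4, q5, q6, q7, q8}| = 8.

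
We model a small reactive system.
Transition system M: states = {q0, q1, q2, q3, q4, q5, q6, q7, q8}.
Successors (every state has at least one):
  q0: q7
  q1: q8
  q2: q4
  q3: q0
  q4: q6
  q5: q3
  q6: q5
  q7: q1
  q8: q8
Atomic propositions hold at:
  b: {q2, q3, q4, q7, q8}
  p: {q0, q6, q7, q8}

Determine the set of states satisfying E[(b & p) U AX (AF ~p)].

{q0, q2, q3, q4, q5, q6, q7}

Sat(b & p) = {q7, q8}
Sat(~p) = {q1, q2, q3, q4, q5}
AF ~p: least fixpoint, start Z0 = {q1, q2, q3, q4, q5}, add states with every successor in Z. Z1 = {q1, q2, q3, q4, q5, q6, q7}; Z2 = {q0, q1, q2, q3, q4, q5, q6, q7}; fixed.
Sat(AF ~p) = {q0, q1, q2, q3, q4, q5, q6, q7}
Sat(AX (AF ~p)) = {s : every successor in {q0, q1, q2, q3, q4, q5, q6, q7}} = {q0, q2, q3, q4, q5, q6, q7}
E[(b & p) U AX (AF ~p)]: least fixpoint, start Z0 = Sat(AX (AF ~p)) = {q0, q2, q3, q4, q5, q6, q7}, add states in Sat(b & p) with some successor in Z. Already a fixed point.
Sat(E[(b & p) U AX (AF ~p)]) = {q0, q2, q3, q4, q5, q6, q7}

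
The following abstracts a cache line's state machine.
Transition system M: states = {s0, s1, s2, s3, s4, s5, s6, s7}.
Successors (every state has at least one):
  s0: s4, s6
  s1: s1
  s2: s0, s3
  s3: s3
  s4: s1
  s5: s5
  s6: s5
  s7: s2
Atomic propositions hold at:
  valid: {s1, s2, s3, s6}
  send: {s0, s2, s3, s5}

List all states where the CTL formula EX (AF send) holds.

AF send: least fixpoint, start Z0 = {s0, s2, s3, s5}, add states with every successor in Z. Z1 = {s0, s2, s3, s5, s6, s7}; fixed.
Sat(AF send) = {s0, s2, s3, s5, s6, s7}
Sat(EX (AF send)) = {s : some successor in {s0, s2, s3, s5, s6, s7}} = {s0, s2, s3, s5, s6, s7}

{s0, s2, s3, s5, s6, s7}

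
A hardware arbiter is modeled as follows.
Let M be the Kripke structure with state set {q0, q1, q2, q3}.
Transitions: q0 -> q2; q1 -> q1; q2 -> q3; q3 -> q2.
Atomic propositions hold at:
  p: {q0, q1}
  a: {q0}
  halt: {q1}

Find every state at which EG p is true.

EG p: greatest fixpoint, start Z0 = {q0, q1}, keep only states in Sat with some successor in Z. Z1 = {q1}; fixed.
Sat(EG p) = {q1}

{q1}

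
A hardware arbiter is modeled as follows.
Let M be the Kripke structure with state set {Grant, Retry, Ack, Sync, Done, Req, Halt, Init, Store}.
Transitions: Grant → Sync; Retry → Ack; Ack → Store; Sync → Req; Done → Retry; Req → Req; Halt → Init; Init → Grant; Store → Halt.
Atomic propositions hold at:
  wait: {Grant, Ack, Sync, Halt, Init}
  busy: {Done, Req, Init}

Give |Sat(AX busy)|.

3

Sat(AX busy) = {s : every successor in {Done, Req, Init}} = {Sync, Req, Halt}
|Sat(AX busy)| = |{Sync, Req, Halt}| = 3.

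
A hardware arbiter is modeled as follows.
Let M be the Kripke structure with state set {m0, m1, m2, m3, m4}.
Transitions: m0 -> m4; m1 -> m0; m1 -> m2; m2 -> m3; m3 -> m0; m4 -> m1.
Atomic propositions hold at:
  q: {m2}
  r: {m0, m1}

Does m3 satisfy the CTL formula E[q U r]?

No

E[q U r]: least fixpoint, start Z0 = Sat(r) = {m0, m1}, add states in Sat(q) with some successor in Z. Already a fixed point.
Sat(E[q U r]) = {m0, m1}
m3 ∉ Sat(E[q U r]) = {m0, m1}, so the formula does not hold at m3.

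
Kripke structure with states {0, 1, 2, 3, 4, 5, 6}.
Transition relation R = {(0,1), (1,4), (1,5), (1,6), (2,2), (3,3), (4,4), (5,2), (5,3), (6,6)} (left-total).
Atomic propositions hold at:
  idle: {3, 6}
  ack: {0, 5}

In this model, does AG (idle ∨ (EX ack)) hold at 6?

Sat(EX ack) = {s : some successor in {0, 5}} = {1}
Sat(idle ∨ (EX ack)) = {1, 3, 6}
AG (idle ∨ (EX ack)): greatest fixpoint, start Z0 = {1, 3, 6}, keep only states in Sat with every successor in Z. Z1 = {3, 6}; fixed.
Sat(AG (idle ∨ (EX ack))) = {3, 6}
6 ∈ Sat(AG (idle ∨ (EX ack))) = {3, 6}, so the formula holds at 6.

Yes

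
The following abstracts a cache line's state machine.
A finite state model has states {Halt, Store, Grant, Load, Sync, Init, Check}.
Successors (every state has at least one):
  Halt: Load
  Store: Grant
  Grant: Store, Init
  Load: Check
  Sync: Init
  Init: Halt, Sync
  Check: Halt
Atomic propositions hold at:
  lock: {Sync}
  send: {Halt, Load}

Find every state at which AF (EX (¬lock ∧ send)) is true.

Sat(¬lock) = {Halt, Store, Grant, Load, Init, Check}
Sat(¬lock ∧ send) = {Halt, Load}
Sat(EX (¬lock ∧ send)) = {s : some successor in {Halt, Load}} = {Halt, Init, Check}
AF (EX (¬lock ∧ send)): least fixpoint, start Z0 = {Halt, Init, Check}, add states with every successor in Z. Z1 = {Halt, Load, Sync, Init, Check}; fixed.
Sat(AF (EX (¬lock ∧ send))) = {Halt, Load, Sync, Init, Check}

{Halt, Load, Sync, Init, Check}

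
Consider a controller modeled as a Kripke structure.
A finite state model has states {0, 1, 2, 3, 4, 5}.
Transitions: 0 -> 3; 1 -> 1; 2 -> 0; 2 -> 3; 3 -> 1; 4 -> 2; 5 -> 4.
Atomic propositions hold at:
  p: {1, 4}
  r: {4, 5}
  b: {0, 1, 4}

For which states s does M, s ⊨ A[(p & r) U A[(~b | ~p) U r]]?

Sat(p & r) = {4}
Sat(~b) = {2, 3, 5}
Sat(~p) = {0, 2, 3, 5}
Sat(~b | ~p) = {0, 2, 3, 5}
A[(~b | ~p) U r]: least fixpoint, start Z0 = Sat(r) = {4, 5}, add states in Sat(~b | ~p) with every successor in Z. Already a fixed point.
Sat(A[(~b | ~p) U r]) = {4, 5}
A[(p & r) U A[(~b | ~p) U r]]: least fixpoint, start Z0 = Sat(A[(~b | ~p) U r]) = {4, 5}, add states in Sat(p & r) with every successor in Z. Already a fixed point.
Sat(A[(p & r) U A[(~b | ~p) U r]]) = {4, 5}

{4, 5}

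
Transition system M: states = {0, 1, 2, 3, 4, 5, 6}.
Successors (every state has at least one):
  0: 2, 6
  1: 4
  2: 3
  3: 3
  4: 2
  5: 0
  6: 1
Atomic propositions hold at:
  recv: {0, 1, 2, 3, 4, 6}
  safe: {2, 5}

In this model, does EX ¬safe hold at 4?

No

Sat(¬safe) = {0, 1, 3, 4, 6}
Sat(EX ¬safe) = {s : some successor in {0, 1, 3, 4, 6}} = {0, 1, 2, 3, 5, 6}
4 ∉ Sat(EX ¬safe) = {0, 1, 2, 3, 5, 6}, so the formula does not hold at 4.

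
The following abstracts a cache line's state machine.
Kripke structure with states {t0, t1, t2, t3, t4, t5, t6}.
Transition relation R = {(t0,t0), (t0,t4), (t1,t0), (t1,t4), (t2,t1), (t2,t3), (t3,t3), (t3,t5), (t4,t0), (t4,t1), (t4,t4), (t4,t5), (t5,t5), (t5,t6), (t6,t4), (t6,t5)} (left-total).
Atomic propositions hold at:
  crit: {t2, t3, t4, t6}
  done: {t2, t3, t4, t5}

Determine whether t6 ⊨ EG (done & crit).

Sat(done & crit) = {t2, t3, t4}
EG (done & crit): greatest fixpoint, start Z0 = {t2, t3, t4}, keep only states in Sat with some successor in Z. Already a fixed point.
Sat(EG (done & crit)) = {t2, t3, t4}
t6 ∉ Sat(EG (done & crit)) = {t2, t3, t4}, so the formula does not hold at t6.

No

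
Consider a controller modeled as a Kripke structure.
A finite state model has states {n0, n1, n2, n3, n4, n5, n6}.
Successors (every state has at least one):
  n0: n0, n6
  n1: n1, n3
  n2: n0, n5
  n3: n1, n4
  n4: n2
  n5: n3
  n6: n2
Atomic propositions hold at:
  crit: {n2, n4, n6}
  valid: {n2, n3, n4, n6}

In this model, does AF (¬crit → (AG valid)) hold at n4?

Sat(¬crit) = {n0, n1, n3, n5}
AG valid: greatest fixpoint, start Z0 = {n2, n3, n4, n6}, keep only states in Sat with every successor in Z. Z1 = {n4, n6}; Z2 = ∅; fixed.
Sat(AG valid) = ∅
Sat(¬crit → (AG valid)) = {n2, n4, n6}
AF (¬crit → (AG valid)): least fixpoint, start Z0 = {n2, n4, n6}, add states with every successor in Z. Already a fixed point.
Sat(AF (¬crit → (AG valid))) = {n2, n4, n6}
n4 ∈ Sat(AF (¬crit → (AG valid))) = {n2, n4, n6}, so the formula holds at n4.

Yes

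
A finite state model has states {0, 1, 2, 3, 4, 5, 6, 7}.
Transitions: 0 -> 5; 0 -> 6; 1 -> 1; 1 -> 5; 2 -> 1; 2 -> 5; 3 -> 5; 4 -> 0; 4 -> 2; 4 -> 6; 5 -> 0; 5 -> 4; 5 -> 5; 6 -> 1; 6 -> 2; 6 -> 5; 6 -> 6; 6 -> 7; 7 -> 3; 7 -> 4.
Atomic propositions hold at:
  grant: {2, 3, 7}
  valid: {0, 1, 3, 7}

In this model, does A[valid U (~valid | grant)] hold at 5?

Yes

Sat(~valid) = {2, 4, 5, 6}
Sat(~valid | grant) = {2, 3, 4, 5, 6, 7}
A[valid U (~valid | grant)]: least fixpoint, start Z0 = Sat((~valid | grant)) = {2, 3, 4, 5, 6, 7}, add states in Sat(valid) with every successor in Z. Z1 = {0, 2, 3, 4, 5, 6, 7}; fixed.
Sat(A[valid U (~valid | grant)]) = {0, 2, 3, 4, 5, 6, 7}
5 ∈ Sat(A[valid U (~valid | grant)]) = {0, 2, 3, 4, 5, 6, 7}, so the formula holds at 5.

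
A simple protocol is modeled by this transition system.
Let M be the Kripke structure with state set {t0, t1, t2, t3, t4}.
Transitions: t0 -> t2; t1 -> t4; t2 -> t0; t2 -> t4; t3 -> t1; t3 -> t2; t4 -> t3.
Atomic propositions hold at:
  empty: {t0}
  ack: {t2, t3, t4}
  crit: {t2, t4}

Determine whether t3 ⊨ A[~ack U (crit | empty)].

No

Sat(~ack) = {t0, t1}
Sat(crit | empty) = {t0, t2, t4}
A[~ack U (crit | empty)]: least fixpoint, start Z0 = Sat((crit | empty)) = {t0, t2, t4}, add states in Sat(~ack) with every successor in Z. Z1 = {t0, t1, t2, t4}; fixed.
Sat(A[~ack U (crit | empty)]) = {t0, t1, t2, t4}
t3 ∉ Sat(A[~ack U (crit | empty)]) = {t0, t1, t2, t4}, so the formula does not hold at t3.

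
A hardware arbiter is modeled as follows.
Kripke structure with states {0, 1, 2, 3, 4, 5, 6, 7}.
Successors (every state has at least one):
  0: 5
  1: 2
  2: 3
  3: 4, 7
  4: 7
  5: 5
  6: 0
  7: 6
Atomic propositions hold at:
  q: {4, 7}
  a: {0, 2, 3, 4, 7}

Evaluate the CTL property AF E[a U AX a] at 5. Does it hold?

No

Sat(AX a) = {s : every successor in {0, 2, 3, 4, 7}} = {1, 2, 3, 4, 6}
E[a U AX a]: least fixpoint, start Z0 = Sat(AX a) = {1, 2, 3, 4, 6}, add states in Sat(a) with some successor in Z. Z1 = {1, 2, 3, 4, 6, 7}; fixed.
Sat(E[a U AX a]) = {1, 2, 3, 4, 6, 7}
AF E[a U AX a]: least fixpoint, start Z0 = {1, 2, 3, 4, 6, 7}, add states with every successor in Z. Already a fixed point.
Sat(AF E[a U AX a]) = {1, 2, 3, 4, 6, 7}
5 ∉ Sat(AF E[a U AX a]) = {1, 2, 3, 4, 6, 7}, so the formula does not hold at 5.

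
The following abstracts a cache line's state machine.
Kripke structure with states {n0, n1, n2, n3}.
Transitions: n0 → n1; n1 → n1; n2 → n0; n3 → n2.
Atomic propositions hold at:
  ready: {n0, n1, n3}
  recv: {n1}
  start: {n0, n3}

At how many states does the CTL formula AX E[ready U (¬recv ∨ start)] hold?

Sat(¬recv) = {n0, n2, n3}
Sat(¬recv ∨ start) = {n0, n2, n3}
E[ready U (¬recv ∨ start)]: least fixpoint, start Z0 = Sat((¬recv ∨ start)) = {n0, n2, n3}, add states in Sat(ready) with some successor in Z. Already a fixed point.
Sat(E[ready U (¬recv ∨ start)]) = {n0, n2, n3}
Sat(AX E[ready U (¬recv ∨ start)]) = {s : every successor in {n0, n2, n3}} = {n2, n3}
|Sat(AX E[ready U (¬recv ∨ start)])| = |{n2, n3}| = 2.

2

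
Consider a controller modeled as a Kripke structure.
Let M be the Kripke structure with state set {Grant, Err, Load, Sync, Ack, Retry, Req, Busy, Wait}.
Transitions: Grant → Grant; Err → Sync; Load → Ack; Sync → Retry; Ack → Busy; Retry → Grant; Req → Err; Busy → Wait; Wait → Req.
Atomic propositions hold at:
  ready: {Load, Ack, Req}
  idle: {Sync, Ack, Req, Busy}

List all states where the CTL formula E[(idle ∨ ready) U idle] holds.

Sat(idle ∨ ready) = {Load, Sync, Ack, Req, Busy}
E[(idle ∨ ready) U idle]: least fixpoint, start Z0 = Sat(idle) = {Sync, Ack, Req, Busy}, add states in Sat(idle ∨ ready) with some successor in Z. Z1 = {Load, Sync, Ack, Req, Busy}; fixed.
Sat(E[(idle ∨ ready) U idle]) = {Load, Sync, Ack, Req, Busy}

{Load, Sync, Ack, Req, Busy}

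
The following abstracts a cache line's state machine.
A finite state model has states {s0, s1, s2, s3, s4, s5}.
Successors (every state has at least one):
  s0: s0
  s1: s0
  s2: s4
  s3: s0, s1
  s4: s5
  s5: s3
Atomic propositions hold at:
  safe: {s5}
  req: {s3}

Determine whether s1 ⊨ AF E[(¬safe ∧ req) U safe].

No

Sat(¬safe) = {s0, s1, s2, s3, s4}
Sat(¬safe ∧ req) = {s3}
E[(¬safe ∧ req) U safe]: least fixpoint, start Z0 = Sat(safe) = {s5}, add states in Sat(¬safe ∧ req) with some successor in Z. Already a fixed point.
Sat(E[(¬safe ∧ req) U safe]) = {s5}
AF E[(¬safe ∧ req) U safe]: least fixpoint, start Z0 = {s5}, add states with every successor in Z. Z1 = {s4, s5}; Z2 = {s2, s4, s5}; fixed.
Sat(AF E[(¬safe ∧ req) U safe]) = {s2, s4, s5}
s1 ∉ Sat(AF E[(¬safe ∧ req) U safe]) = {s2, s4, s5}, so the formula does not hold at s1.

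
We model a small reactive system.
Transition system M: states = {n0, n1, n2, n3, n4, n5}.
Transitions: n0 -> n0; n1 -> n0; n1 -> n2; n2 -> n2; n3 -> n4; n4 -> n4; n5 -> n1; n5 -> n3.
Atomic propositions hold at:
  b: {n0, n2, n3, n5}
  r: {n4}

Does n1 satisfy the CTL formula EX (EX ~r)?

Yes

Sat(~r) = {n0, n1, n2, n3, n5}
Sat(EX ~r) = {s : some successor in {n0, n1, n2, n3, n5}} = {n0, n1, n2, n5}
Sat(EX (EX ~r)) = {s : some successor in {n0, n1, n2, n5}} = {n0, n1, n2, n5}
n1 ∈ Sat(EX (EX ~r)) = {n0, n1, n2, n5}, so the formula holds at n1.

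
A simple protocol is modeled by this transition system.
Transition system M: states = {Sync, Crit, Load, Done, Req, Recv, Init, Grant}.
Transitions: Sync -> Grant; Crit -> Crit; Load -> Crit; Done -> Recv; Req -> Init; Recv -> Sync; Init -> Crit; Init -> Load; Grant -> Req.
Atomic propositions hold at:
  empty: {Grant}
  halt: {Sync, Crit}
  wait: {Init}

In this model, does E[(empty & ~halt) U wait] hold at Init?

Yes

Sat(~halt) = {Load, Done, Req, Recv, Init, Grant}
Sat(empty & ~halt) = {Grant}
E[(empty & ~halt) U wait]: least fixpoint, start Z0 = Sat(wait) = {Init}, add states in Sat(empty & ~halt) with some successor in Z. Already a fixed point.
Sat(E[(empty & ~halt) U wait]) = {Init}
Init ∈ Sat(E[(empty & ~halt) U wait]) = {Init}, so the formula holds at Init.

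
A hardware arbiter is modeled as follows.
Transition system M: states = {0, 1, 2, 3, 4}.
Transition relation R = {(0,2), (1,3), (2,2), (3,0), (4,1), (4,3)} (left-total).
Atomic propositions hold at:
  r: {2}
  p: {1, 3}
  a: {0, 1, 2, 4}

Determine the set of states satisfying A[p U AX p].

Sat(AX p) = {s : every successor in {1, 3}} = {1, 4}
A[p U AX p]: least fixpoint, start Z0 = Sat(AX p) = {1, 4}, add states in Sat(p) with every successor in Z. Already a fixed point.
Sat(A[p U AX p]) = {1, 4}

{1, 4}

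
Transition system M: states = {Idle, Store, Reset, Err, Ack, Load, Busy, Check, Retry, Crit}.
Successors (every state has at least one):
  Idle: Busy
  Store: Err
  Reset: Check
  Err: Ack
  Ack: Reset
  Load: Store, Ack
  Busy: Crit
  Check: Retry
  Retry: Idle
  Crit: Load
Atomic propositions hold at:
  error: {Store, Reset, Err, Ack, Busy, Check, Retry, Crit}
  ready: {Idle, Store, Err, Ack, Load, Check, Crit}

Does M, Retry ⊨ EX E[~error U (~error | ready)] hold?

Yes

Sat(~error) = {Idle, Load}
Sat(~error | ready) = {Idle, Store, Err, Ack, Load, Check, Crit}
E[~error U (~error | ready)]: least fixpoint, start Z0 = Sat((~error | ready)) = {Idle, Store, Err, Ack, Load, Check, Crit}, add states in Sat(~error) with some successor in Z. Already a fixed point.
Sat(E[~error U (~error | ready)]) = {Idle, Store, Err, Ack, Load, Check, Crit}
Sat(EX E[~error U (~error | ready)]) = {s : some successor in {Idle, Store, Err, Ack, Load, Check, Crit}} = {Store, Reset, Err, Load, Busy, Retry, Crit}
Retry ∈ Sat(EX E[~error U (~error | ready)]) = {Store, Reset, Err, Load, Busy, Retry, Crit}, so the formula holds at Retry.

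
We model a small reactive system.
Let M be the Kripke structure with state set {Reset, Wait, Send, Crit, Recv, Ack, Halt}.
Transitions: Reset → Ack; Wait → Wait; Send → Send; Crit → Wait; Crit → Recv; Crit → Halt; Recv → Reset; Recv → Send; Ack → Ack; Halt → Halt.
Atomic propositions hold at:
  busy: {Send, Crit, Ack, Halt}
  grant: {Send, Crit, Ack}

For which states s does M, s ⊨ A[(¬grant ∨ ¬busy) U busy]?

{Reset, Send, Crit, Recv, Ack, Halt}

Sat(¬grant) = {Reset, Wait, Recv, Halt}
Sat(¬busy) = {Reset, Wait, Recv}
Sat(¬grant ∨ ¬busy) = {Reset, Wait, Recv, Halt}
A[(¬grant ∨ ¬busy) U busy]: least fixpoint, start Z0 = Sat(busy) = {Send, Crit, Ack, Halt}, add states in Sat(¬grant ∨ ¬busy) with every successor in Z. Z1 = {Reset, Send, Crit, Ack, Halt}; Z2 = {Reset, Send, Crit, Recv, Ack, Halt}; fixed.
Sat(A[(¬grant ∨ ¬busy) U busy]) = {Reset, Send, Crit, Recv, Ack, Halt}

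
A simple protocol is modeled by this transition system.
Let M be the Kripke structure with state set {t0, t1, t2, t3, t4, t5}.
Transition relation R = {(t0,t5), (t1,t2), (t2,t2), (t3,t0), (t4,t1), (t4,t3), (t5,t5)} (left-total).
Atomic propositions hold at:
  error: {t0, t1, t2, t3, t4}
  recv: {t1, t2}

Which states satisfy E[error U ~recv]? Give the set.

{t0, t3, t4, t5}

Sat(~recv) = {t0, t3, t4, t5}
E[error U ~recv]: least fixpoint, start Z0 = Sat(~recv) = {t0, t3, t4, t5}, add states in Sat(error) with some successor in Z. Already a fixed point.
Sat(E[error U ~recv]) = {t0, t3, t4, t5}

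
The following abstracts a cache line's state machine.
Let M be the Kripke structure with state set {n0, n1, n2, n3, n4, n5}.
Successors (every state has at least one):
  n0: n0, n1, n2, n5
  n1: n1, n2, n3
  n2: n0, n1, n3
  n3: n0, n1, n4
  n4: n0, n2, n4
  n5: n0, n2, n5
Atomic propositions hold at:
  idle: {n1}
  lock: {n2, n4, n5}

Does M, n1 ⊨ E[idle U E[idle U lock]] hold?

E[idle U lock]: least fixpoint, start Z0 = Sat(lock) = {n2, n4, n5}, add states in Sat(idle) with some successor in Z. Z1 = {n1, n2, n4, n5}; fixed.
Sat(E[idle U lock]) = {n1, n2, n4, n5}
E[idle U E[idle U lock]]: least fixpoint, start Z0 = Sat(E[idle U lock]) = {n1, n2, n4, n5}, add states in Sat(idle) with some successor in Z. Already a fixed point.
Sat(E[idle U E[idle U lock]]) = {n1, n2, n4, n5}
n1 ∈ Sat(E[idle U E[idle U lock]]) = {n1, n2, n4, n5}, so the formula holds at n1.

Yes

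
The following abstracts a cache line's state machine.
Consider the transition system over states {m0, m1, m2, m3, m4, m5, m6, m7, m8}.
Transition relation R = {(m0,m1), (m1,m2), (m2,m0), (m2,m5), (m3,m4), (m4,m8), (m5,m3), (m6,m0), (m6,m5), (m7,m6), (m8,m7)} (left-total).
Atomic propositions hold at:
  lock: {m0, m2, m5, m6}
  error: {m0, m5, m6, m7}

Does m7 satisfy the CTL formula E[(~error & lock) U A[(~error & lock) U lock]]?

Sat(~error) = {m1, m2, m3, m4, m8}
Sat(~error & lock) = {m2}
A[(~error & lock) U lock]: least fixpoint, start Z0 = Sat(lock) = {m0, m2, m5, m6}, add states in Sat(~error & lock) with every successor in Z. Already a fixed point.
Sat(A[(~error & lock) U lock]) = {m0, m2, m5, m6}
E[(~error & lock) U A[(~error & lock) U lock]]: least fixpoint, start Z0 = Sat(A[(~error & lock) U lock]) = {m0, m2, m5, m6}, add states in Sat(~error & lock) with some successor in Z. Already a fixed point.
Sat(E[(~error & lock) U A[(~error & lock) U lock]]) = {m0, m2, m5, m6}
m7 ∉ Sat(E[(~error & lock) U A[(~error & lock) U lock]]) = {m0, m2, m5, m6}, so the formula does not hold at m7.

No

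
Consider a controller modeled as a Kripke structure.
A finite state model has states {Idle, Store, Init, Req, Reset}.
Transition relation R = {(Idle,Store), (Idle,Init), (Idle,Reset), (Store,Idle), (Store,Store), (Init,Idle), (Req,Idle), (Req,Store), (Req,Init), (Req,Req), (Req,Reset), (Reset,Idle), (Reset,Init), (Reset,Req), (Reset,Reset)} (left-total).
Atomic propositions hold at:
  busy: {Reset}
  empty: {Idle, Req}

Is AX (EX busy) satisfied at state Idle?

Sat(EX busy) = {s : some successor in {Reset}} = {Idle, Req, Reset}
Sat(AX (EX busy)) = {s : every successor in {Idle, Req, Reset}} = {Init}
Idle ∉ Sat(AX (EX busy)) = {Init}, so the formula does not hold at Idle.

No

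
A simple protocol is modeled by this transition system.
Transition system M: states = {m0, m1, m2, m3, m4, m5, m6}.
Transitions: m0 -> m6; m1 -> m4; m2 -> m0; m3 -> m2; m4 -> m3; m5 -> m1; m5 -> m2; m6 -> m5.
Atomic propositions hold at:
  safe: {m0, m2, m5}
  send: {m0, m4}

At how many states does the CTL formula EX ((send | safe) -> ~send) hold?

Sat(send | safe) = {m0, m2, m4, m5}
Sat(~send) = {m1, m2, m3, m5, m6}
Sat((send | safe) -> ~send) = {m1, m2, m3, m5, m6}
Sat(EX ((send | safe) -> ~send)) = {s : some successor in {m1, m2, m3, m5, m6}} = {m0, m3, m4, m5, m6}
|Sat(EX ((send | safe) -> ~send))| = |{m0, m3, m4, m5, m6}| = 5.

5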